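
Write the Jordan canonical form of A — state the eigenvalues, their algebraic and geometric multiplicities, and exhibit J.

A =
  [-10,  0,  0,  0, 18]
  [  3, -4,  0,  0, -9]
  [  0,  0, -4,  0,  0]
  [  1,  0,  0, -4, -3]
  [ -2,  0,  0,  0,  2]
J_2(-4) ⊕ J_1(-4) ⊕ J_1(-4) ⊕ J_1(-4)

The characteristic polynomial is
  det(x·I − A) = x^5 + 20*x^4 + 160*x^3 + 640*x^2 + 1280*x + 1024 = (x + 4)^5

Eigenvalues and multiplicities (the geometric multiplicity of λ is n − rank(A − λI), which equals the number of Jordan blocks for λ):
  λ = -4: algebraic multiplicity = 5, geometric multiplicity = 4

Determining the block sizes for each eigenvalue:
  λ = -4: 4 blocks summing to 5 forces exactly one block of size 2 and the rest size 1 → block sizes [2, 1, 1, 1]

Assembling the blocks gives a Jordan form
J =
  [-4,  1,  0,  0,  0]
  [ 0, -4,  0,  0,  0]
  [ 0,  0, -4,  0,  0]
  [ 0,  0,  0, -4,  0]
  [ 0,  0,  0,  0, -4]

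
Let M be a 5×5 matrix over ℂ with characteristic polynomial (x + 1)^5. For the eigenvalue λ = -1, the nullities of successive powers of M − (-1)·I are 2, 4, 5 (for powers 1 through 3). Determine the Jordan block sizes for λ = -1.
Block sizes for λ = -1: [3, 2]

From the dimensions of kernels of powers, the number of Jordan blocks of size at least j is d_j − d_{j−1} where d_j = dim ker(N^j) (with d_0 = 0). Computing the differences gives [2, 2, 1].
The number of blocks of size exactly k is (#blocks of size ≥ k) − (#blocks of size ≥ k + 1), so the partition is: 1 block(s) of size 2, 1 block(s) of size 3.
In nonincreasing order the block sizes are [3, 2].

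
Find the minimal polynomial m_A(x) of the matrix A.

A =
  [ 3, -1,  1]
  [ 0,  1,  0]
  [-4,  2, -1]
x^2 - 2*x + 1

The characteristic polynomial is χ_A(x) = (x - 1)^3, so the eigenvalues are known. The minimal polynomial is
  m_A(x) = Π_λ (x − λ)^{k_λ}
where k_λ is the size of the *largest* Jordan block for λ (equivalently, the smallest k with (A − λI)^k v = 0 for every generalised eigenvector v of λ).

  λ = 1: largest Jordan block has size 2, contributing (x − 1)^2

So m_A(x) = (x - 1)^2 = x^2 - 2*x + 1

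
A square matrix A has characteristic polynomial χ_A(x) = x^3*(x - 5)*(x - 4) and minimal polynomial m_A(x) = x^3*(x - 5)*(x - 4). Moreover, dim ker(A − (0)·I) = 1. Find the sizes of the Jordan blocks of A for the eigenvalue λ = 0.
Block sizes for λ = 0: [3]

Step 1 — from the characteristic polynomial, algebraic multiplicity of λ = 0 is 3. From dim ker(A − (0)·I) = 1, there are exactly 1 Jordan blocks for λ = 0.
Step 2 — from the minimal polynomial, the factor (x − 0)^3 tells us the largest block for λ = 0 has size 3.
Step 3 — with total size 3, 1 blocks, and largest block 3, the block sizes (in nonincreasing order) are [3].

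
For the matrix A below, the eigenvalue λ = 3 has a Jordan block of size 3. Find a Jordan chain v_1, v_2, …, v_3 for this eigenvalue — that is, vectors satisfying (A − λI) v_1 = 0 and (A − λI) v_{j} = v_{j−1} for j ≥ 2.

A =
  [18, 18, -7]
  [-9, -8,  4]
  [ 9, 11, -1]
A Jordan chain for λ = 3 of length 3:
v_1 = (-5, 3, -3)ᵀ
v_2 = (18, -11, 11)ᵀ
v_3 = (0, 1, 0)ᵀ

Let N = A − (3)·I. We want v_3 with N^3 v_3 = 0 but N^2 v_3 ≠ 0; then v_{j-1} := N · v_j for j = 3, …, 2.

Pick v_3 = (0, 1, 0)ᵀ.
Then v_2 = N · v_3 = (18, -11, 11)ᵀ.
Then v_1 = N · v_2 = (-5, 3, -3)ᵀ.

Sanity check: (A − (3)·I) v_1 = (0, 0, 0)ᵀ = 0. ✓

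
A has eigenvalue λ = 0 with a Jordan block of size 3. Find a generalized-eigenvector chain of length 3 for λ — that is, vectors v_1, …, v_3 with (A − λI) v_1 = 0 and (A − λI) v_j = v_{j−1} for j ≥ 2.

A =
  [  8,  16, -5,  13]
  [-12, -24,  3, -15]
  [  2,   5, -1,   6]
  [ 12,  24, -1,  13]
A Jordan chain for λ = 0 of length 3:
v_1 = (5, -3, 1, 1)ᵀ
v_2 = (0, 0, -1, 0)ᵀ
v_3 = (2, -1, 0, 0)ᵀ

Let N = A − (0)·I. We want v_3 with N^3 v_3 = 0 but N^2 v_3 ≠ 0; then v_{j-1} := N · v_j for j = 3, …, 2.

Pick v_3 = (2, -1, 0, 0)ᵀ.
Then v_2 = N · v_3 = (0, 0, -1, 0)ᵀ.
Then v_1 = N · v_2 = (5, -3, 1, 1)ᵀ.

Sanity check: (A − (0)·I) v_1 = (0, 0, 0, 0)ᵀ = 0. ✓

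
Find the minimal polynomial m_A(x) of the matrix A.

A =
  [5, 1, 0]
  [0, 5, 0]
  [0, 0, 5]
x^2 - 10*x + 25

The characteristic polynomial is χ_A(x) = (x - 5)^3, so the eigenvalues are known. The minimal polynomial is
  m_A(x) = Π_λ (x − λ)^{k_λ}
where k_λ is the size of the *largest* Jordan block for λ (equivalently, the smallest k with (A − λI)^k v = 0 for every generalised eigenvector v of λ).

  λ = 5: largest Jordan block has size 2, contributing (x − 5)^2

So m_A(x) = (x - 5)^2 = x^2 - 10*x + 25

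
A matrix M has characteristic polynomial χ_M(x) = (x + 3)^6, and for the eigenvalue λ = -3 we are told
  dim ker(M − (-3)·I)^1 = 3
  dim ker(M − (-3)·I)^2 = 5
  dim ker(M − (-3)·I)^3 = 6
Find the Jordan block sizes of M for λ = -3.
Block sizes for λ = -3: [3, 2, 1]

From the dimensions of kernels of powers, the number of Jordan blocks of size at least j is d_j − d_{j−1} where d_j = dim ker(N^j) (with d_0 = 0). Computing the differences gives [3, 2, 1].
The number of blocks of size exactly k is (#blocks of size ≥ k) − (#blocks of size ≥ k + 1), so the partition is: 1 block(s) of size 1, 1 block(s) of size 2, 1 block(s) of size 3.
In nonincreasing order the block sizes are [3, 2, 1].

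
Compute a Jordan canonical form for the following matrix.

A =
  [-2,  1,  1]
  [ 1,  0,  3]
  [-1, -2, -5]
J_1(-3) ⊕ J_2(-2)

The characteristic polynomial is
  det(x·I − A) = x^3 + 7*x^2 + 16*x + 12 = (x + 2)^2*(x + 3)

Eigenvalues and multiplicities (the geometric multiplicity of λ is n − rank(A − λI), which equals the number of Jordan blocks for λ):
  λ = -3: algebraic multiplicity = 1, geometric multiplicity = 1
  λ = -2: algebraic multiplicity = 2, geometric multiplicity = 1

Determining the block sizes for each eigenvalue:
  λ = -3: one block (gm = 1), so the single block has size am = 1 → block sizes [1]
  λ = -2: one block (gm = 1), so the single block has size am = 2 → block sizes [2]

Assembling the blocks gives a Jordan form
J =
  [-3,  0,  0]
  [ 0, -2,  1]
  [ 0,  0, -2]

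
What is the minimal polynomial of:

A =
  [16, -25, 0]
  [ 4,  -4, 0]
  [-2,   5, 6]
x^2 - 12*x + 36

The characteristic polynomial is χ_A(x) = (x - 6)^3, so the eigenvalues are known. The minimal polynomial is
  m_A(x) = Π_λ (x − λ)^{k_λ}
where k_λ is the size of the *largest* Jordan block for λ (equivalently, the smallest k with (A − λI)^k v = 0 for every generalised eigenvector v of λ).

  λ = 6: largest Jordan block has size 2, contributing (x − 6)^2

So m_A(x) = (x - 6)^2 = x^2 - 12*x + 36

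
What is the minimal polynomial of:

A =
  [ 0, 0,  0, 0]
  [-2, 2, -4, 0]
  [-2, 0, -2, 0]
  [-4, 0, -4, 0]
x^3 - 4*x

The characteristic polynomial is χ_A(x) = x^2*(x - 2)*(x + 2), so the eigenvalues are known. The minimal polynomial is
  m_A(x) = Π_λ (x − λ)^{k_λ}
where k_λ is the size of the *largest* Jordan block for λ (equivalently, the smallest k with (A − λI)^k v = 0 for every generalised eigenvector v of λ).

  λ = -2: largest Jordan block has size 1, contributing (x + 2)
  λ = 0: largest Jordan block has size 1, contributing (x − 0)
  λ = 2: largest Jordan block has size 1, contributing (x − 2)

So m_A(x) = x*(x - 2)*(x + 2) = x^3 - 4*x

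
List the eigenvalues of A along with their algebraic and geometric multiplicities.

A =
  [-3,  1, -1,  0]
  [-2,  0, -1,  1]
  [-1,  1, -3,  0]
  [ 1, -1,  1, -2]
λ = -2: alg = 4, geom = 2

Step 1 — factor the characteristic polynomial to read off the algebraic multiplicities:
  χ_A(x) = (x + 2)^4

Step 2 — compute geometric multiplicities via the rank-nullity identity g(λ) = n − rank(A − λI):
  rank(A − (-2)·I) = 2, so dim ker(A − (-2)·I) = n − 2 = 2

Summary:
  λ = -2: algebraic multiplicity = 4, geometric multiplicity = 2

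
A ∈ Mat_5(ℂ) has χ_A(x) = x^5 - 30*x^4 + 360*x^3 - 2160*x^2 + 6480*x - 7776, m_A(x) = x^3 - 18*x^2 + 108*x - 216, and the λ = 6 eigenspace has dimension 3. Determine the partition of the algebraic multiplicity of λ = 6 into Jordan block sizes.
Block sizes for λ = 6: [3, 1, 1]

Step 1 — from the characteristic polynomial, algebraic multiplicity of λ = 6 is 5. From dim ker(A − (6)·I) = 3, there are exactly 3 Jordan blocks for λ = 6.
Step 2 — from the minimal polynomial, the factor (x − 6)^3 tells us the largest block for λ = 6 has size 3.
Step 3 — with total size 5, 3 blocks, and largest block 3, the block sizes (in nonincreasing order) are [3, 1, 1].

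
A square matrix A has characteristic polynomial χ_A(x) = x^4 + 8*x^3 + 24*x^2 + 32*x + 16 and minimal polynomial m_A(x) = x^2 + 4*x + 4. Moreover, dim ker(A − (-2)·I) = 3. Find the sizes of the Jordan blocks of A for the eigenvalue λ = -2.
Block sizes for λ = -2: [2, 1, 1]

Step 1 — from the characteristic polynomial, algebraic multiplicity of λ = -2 is 4. From dim ker(A − (-2)·I) = 3, there are exactly 3 Jordan blocks for λ = -2.
Step 2 — from the minimal polynomial, the factor (x + 2)^2 tells us the largest block for λ = -2 has size 2.
Step 3 — with total size 4, 3 blocks, and largest block 2, the block sizes (in nonincreasing order) are [2, 1, 1].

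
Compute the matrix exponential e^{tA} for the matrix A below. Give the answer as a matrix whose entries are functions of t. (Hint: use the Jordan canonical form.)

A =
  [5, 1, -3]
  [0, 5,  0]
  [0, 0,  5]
e^{tA} =
  [exp(5*t), t*exp(5*t), -3*t*exp(5*t)]
  [0, exp(5*t), 0]
  [0, 0, exp(5*t)]

Strategy: write A = P · J · P⁻¹ where J is a Jordan canonical form, so e^{tA} = P · e^{tJ} · P⁻¹, and e^{tJ} can be computed block-by-block.

A has Jordan form
J =
  [5, 1, 0]
  [0, 5, 0]
  [0, 0, 5]
(up to reordering of blocks).

Per-block formulas:
  For a 1×1 block at λ = 5: exp(t · [5]) = [e^(5t)].
  For a 2×2 Jordan block J_2(5): exp(t · J_2(5)) = e^(5t)·(I + t·N), where N is the 2×2 nilpotent shift.

After assembling e^{tJ} and conjugating by P, we get:

e^{tA} =
  [exp(5*t), t*exp(5*t), -3*t*exp(5*t)]
  [0, exp(5*t), 0]
  [0, 0, exp(5*t)]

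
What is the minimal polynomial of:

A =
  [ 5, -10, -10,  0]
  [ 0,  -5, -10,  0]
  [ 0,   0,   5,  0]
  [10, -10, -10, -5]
x^2 - 25

The characteristic polynomial is χ_A(x) = (x - 5)^2*(x + 5)^2, so the eigenvalues are known. The minimal polynomial is
  m_A(x) = Π_λ (x − λ)^{k_λ}
where k_λ is the size of the *largest* Jordan block for λ (equivalently, the smallest k with (A − λI)^k v = 0 for every generalised eigenvector v of λ).

  λ = -5: largest Jordan block has size 1, contributing (x + 5)
  λ = 5: largest Jordan block has size 1, contributing (x − 5)

So m_A(x) = (x - 5)*(x + 5) = x^2 - 25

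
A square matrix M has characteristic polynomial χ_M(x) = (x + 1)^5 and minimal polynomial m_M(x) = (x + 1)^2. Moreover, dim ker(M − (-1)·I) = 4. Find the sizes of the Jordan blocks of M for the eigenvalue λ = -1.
Block sizes for λ = -1: [2, 1, 1, 1]

Step 1 — from the characteristic polynomial, algebraic multiplicity of λ = -1 is 5. From dim ker(M − (-1)·I) = 4, there are exactly 4 Jordan blocks for λ = -1.
Step 2 — from the minimal polynomial, the factor (x + 1)^2 tells us the largest block for λ = -1 has size 2.
Step 3 — with total size 5, 4 blocks, and largest block 2, the block sizes (in nonincreasing order) are [2, 1, 1, 1].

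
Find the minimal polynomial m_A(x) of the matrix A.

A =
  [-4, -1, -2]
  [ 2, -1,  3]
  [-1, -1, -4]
x^3 + 9*x^2 + 27*x + 27

The characteristic polynomial is χ_A(x) = (x + 3)^3, so the eigenvalues are known. The minimal polynomial is
  m_A(x) = Π_λ (x − λ)^{k_λ}
where k_λ is the size of the *largest* Jordan block for λ (equivalently, the smallest k with (A − λI)^k v = 0 for every generalised eigenvector v of λ).

  λ = -3: largest Jordan block has size 3, contributing (x + 3)^3

So m_A(x) = (x + 3)^3 = x^3 + 9*x^2 + 27*x + 27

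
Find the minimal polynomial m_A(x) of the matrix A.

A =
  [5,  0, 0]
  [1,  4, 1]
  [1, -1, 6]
x^2 - 10*x + 25

The characteristic polynomial is χ_A(x) = (x - 5)^3, so the eigenvalues are known. The minimal polynomial is
  m_A(x) = Π_λ (x − λ)^{k_λ}
where k_λ is the size of the *largest* Jordan block for λ (equivalently, the smallest k with (A − λI)^k v = 0 for every generalised eigenvector v of λ).

  λ = 5: largest Jordan block has size 2, contributing (x − 5)^2

So m_A(x) = (x - 5)^2 = x^2 - 10*x + 25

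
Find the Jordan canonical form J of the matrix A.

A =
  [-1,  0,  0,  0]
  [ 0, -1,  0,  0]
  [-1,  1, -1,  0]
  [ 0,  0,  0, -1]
J_2(-1) ⊕ J_1(-1) ⊕ J_1(-1)

The characteristic polynomial is
  det(x·I − A) = x^4 + 4*x^3 + 6*x^2 + 4*x + 1 = (x + 1)^4

Eigenvalues and multiplicities (the geometric multiplicity of λ is n − rank(A − λI), which equals the number of Jordan blocks for λ):
  λ = -1: algebraic multiplicity = 4, geometric multiplicity = 3

Determining the block sizes for each eigenvalue:
  λ = -1: 3 blocks summing to 4 forces exactly one block of size 2 and the rest size 1 → block sizes [2, 1, 1]

Assembling the blocks gives a Jordan form
J =
  [-1,  1,  0,  0]
  [ 0, -1,  0,  0]
  [ 0,  0, -1,  0]
  [ 0,  0,  0, -1]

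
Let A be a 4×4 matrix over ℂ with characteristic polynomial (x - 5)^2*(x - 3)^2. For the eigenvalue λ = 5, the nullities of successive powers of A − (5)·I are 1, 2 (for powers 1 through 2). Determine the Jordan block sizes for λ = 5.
Block sizes for λ = 5: [2]

From the dimensions of kernels of powers, the number of Jordan blocks of size at least j is d_j − d_{j−1} where d_j = dim ker(N^j) (with d_0 = 0). Computing the differences gives [1, 1].
The number of blocks of size exactly k is (#blocks of size ≥ k) − (#blocks of size ≥ k + 1), so the partition is: 1 block(s) of size 2.
In nonincreasing order the block sizes are [2].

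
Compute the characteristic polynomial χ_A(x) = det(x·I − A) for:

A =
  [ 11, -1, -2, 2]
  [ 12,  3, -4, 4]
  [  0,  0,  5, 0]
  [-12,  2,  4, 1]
x^4 - 20*x^3 + 150*x^2 - 500*x + 625

Expanding det(x·I − A) (e.g. by cofactor expansion or by noting that A is similar to its Jordan form J, which has the same characteristic polynomial as A) gives
  χ_A(x) = x^4 - 20*x^3 + 150*x^2 - 500*x + 625
which factors as (x - 5)^4. The eigenvalues (with algebraic multiplicities) are λ = 5 with multiplicity 4.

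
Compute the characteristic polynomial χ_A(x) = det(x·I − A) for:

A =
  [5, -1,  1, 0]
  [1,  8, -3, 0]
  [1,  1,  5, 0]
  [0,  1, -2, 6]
x^4 - 24*x^3 + 216*x^2 - 864*x + 1296

Expanding det(x·I − A) (e.g. by cofactor expansion or by noting that A is similar to its Jordan form J, which has the same characteristic polynomial as A) gives
  χ_A(x) = x^4 - 24*x^3 + 216*x^2 - 864*x + 1296
which factors as (x - 6)^4. The eigenvalues (with algebraic multiplicities) are λ = 6 with multiplicity 4.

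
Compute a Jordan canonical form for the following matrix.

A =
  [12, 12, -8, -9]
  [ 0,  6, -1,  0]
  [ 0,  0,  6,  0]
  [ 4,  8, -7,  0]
J_3(6) ⊕ J_1(6)

The characteristic polynomial is
  det(x·I − A) = x^4 - 24*x^3 + 216*x^2 - 864*x + 1296 = (x - 6)^4

Eigenvalues and multiplicities (the geometric multiplicity of λ is n − rank(A − λI), which equals the number of Jordan blocks for λ):
  λ = 6: algebraic multiplicity = 4, geometric multiplicity = 2

Determining the block sizes for each eigenvalue:
  λ = 6: with am = 4 and gm = 2, the partition is not yet determined (e.g. several partitions of 4 into 2 parts exist). Let N = A − (6)·I. Computing rank(N^1) = 2, rank(N^2) = 1, rank(N^3) = 0; the number of blocks of size ≥ j is rank(N^{j−1}) − rank(N^j), giving [2, 1, 1]. So we have 1 block(s) of size 3, 1 block(s) of size 1 → block sizes [3, 1]

Assembling the blocks gives a Jordan form
J =
  [6, 1, 0, 0]
  [0, 6, 1, 0]
  [0, 0, 6, 0]
  [0, 0, 0, 6]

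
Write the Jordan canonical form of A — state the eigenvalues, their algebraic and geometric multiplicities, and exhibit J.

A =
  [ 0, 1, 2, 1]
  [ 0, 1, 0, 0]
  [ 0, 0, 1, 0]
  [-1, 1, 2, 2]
J_2(1) ⊕ J_1(1) ⊕ J_1(1)

The characteristic polynomial is
  det(x·I − A) = x^4 - 4*x^3 + 6*x^2 - 4*x + 1 = (x - 1)^4

Eigenvalues and multiplicities (the geometric multiplicity of λ is n − rank(A − λI), which equals the number of Jordan blocks for λ):
  λ = 1: algebraic multiplicity = 4, geometric multiplicity = 3

Determining the block sizes for each eigenvalue:
  λ = 1: 3 blocks summing to 4 forces exactly one block of size 2 and the rest size 1 → block sizes [2, 1, 1]

Assembling the blocks gives a Jordan form
J =
  [1, 1, 0, 0]
  [0, 1, 0, 0]
  [0, 0, 1, 0]
  [0, 0, 0, 1]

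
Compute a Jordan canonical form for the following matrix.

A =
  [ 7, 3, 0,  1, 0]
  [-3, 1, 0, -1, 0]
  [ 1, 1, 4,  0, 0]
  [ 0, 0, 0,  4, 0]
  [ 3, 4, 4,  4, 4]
J_3(4) ⊕ J_2(4)

The characteristic polynomial is
  det(x·I − A) = x^5 - 20*x^4 + 160*x^3 - 640*x^2 + 1280*x - 1024 = (x - 4)^5

Eigenvalues and multiplicities (the geometric multiplicity of λ is n − rank(A − λI), which equals the number of Jordan blocks for λ):
  λ = 4: algebraic multiplicity = 5, geometric multiplicity = 2

Determining the block sizes for each eigenvalue:
  λ = 4: with am = 5 and gm = 2, the partition is not yet determined (e.g. several partitions of 5 into 2 parts exist). Let N = A − (4)·I. Computing rank(N^1) = 3, rank(N^2) = 1, rank(N^3) = 0; the number of blocks of size ≥ j is rank(N^{j−1}) − rank(N^j), giving [2, 2, 1]. So we have 1 block(s) of size 3, 1 block(s) of size 2 → block sizes [3, 2]

Assembling the blocks gives a Jordan form
J =
  [4, 1, 0, 0, 0]
  [0, 4, 1, 0, 0]
  [0, 0, 4, 0, 0]
  [0, 0, 0, 4, 1]
  [0, 0, 0, 0, 4]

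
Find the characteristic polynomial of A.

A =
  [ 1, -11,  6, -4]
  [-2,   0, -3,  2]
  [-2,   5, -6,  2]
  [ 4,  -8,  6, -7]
x^4 + 12*x^3 + 54*x^2 + 108*x + 81

Expanding det(x·I − A) (e.g. by cofactor expansion or by noting that A is similar to its Jordan form J, which has the same characteristic polynomial as A) gives
  χ_A(x) = x^4 + 12*x^3 + 54*x^2 + 108*x + 81
which factors as (x + 3)^4. The eigenvalues (with algebraic multiplicities) are λ = -3 with multiplicity 4.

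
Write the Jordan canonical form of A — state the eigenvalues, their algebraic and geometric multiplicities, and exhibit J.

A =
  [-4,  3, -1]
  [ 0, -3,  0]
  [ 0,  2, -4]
J_2(-4) ⊕ J_1(-3)

The characteristic polynomial is
  det(x·I − A) = x^3 + 11*x^2 + 40*x + 48 = (x + 3)*(x + 4)^2

Eigenvalues and multiplicities (the geometric multiplicity of λ is n − rank(A − λI), which equals the number of Jordan blocks for λ):
  λ = -4: algebraic multiplicity = 2, geometric multiplicity = 1
  λ = -3: algebraic multiplicity = 1, geometric multiplicity = 1

Determining the block sizes for each eigenvalue:
  λ = -4: one block (gm = 1), so the single block has size am = 2 → block sizes [2]
  λ = -3: one block (gm = 1), so the single block has size am = 1 → block sizes [1]

Assembling the blocks gives a Jordan form
J =
  [-4,  1,  0]
  [ 0, -4,  0]
  [ 0,  0, -3]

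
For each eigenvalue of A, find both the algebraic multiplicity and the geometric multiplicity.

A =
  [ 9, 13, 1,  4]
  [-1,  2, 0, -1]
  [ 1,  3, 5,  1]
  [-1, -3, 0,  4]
λ = 5: alg = 4, geom = 2

Step 1 — factor the characteristic polynomial to read off the algebraic multiplicities:
  χ_A(x) = (x - 5)^4

Step 2 — compute geometric multiplicities via the rank-nullity identity g(λ) = n − rank(A − λI):
  rank(A − (5)·I) = 2, so dim ker(A − (5)·I) = n − 2 = 2

Summary:
  λ = 5: algebraic multiplicity = 4, geometric multiplicity = 2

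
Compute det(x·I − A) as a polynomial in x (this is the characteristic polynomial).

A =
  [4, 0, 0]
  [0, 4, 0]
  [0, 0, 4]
x^3 - 12*x^2 + 48*x - 64

Expanding det(x·I − A) (e.g. by cofactor expansion or by noting that A is similar to its Jordan form J, which has the same characteristic polynomial as A) gives
  χ_A(x) = x^3 - 12*x^2 + 48*x - 64
which factors as (x - 4)^3. The eigenvalues (with algebraic multiplicities) are λ = 4 with multiplicity 3.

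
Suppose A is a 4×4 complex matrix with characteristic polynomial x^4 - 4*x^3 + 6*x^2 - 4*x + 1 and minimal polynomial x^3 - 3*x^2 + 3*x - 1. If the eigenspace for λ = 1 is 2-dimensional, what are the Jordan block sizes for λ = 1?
Block sizes for λ = 1: [3, 1]

Step 1 — from the characteristic polynomial, algebraic multiplicity of λ = 1 is 4. From dim ker(A − (1)·I) = 2, there are exactly 2 Jordan blocks for λ = 1.
Step 2 — from the minimal polynomial, the factor (x − 1)^3 tells us the largest block for λ = 1 has size 3.
Step 3 — with total size 4, 2 blocks, and largest block 3, the block sizes (in nonincreasing order) are [3, 1].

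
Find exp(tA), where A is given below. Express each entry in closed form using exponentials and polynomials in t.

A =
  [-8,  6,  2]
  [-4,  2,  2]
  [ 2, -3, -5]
e^{tA} =
  [-4*exp(-3*t) + 5*exp(-4*t), 6*exp(-3*t) - 6*exp(-4*t), 2*exp(-3*t) - 2*exp(-4*t)]
  [-4*exp(-3*t) + 4*exp(-4*t), 6*exp(-3*t) - 5*exp(-4*t), 2*exp(-3*t) - 2*exp(-4*t)]
  [2*exp(-3*t) - 2*exp(-4*t), -3*exp(-3*t) + 3*exp(-4*t), -exp(-3*t) + 2*exp(-4*t)]

Strategy: write A = P · J · P⁻¹ where J is a Jordan canonical form, so e^{tA} = P · e^{tJ} · P⁻¹, and e^{tJ} can be computed block-by-block.

A has Jordan form
J =
  [-4,  0,  0]
  [ 0, -4,  0]
  [ 0,  0, -3]
(up to reordering of blocks).

Per-block formulas:
  For a 1×1 block at λ = -4: exp(t · [-4]) = [e^(-4t)].
  For a 1×1 block at λ = -3: exp(t · [-3]) = [e^(-3t)].

After assembling e^{tJ} and conjugating by P, we get:

e^{tA} =
  [-4*exp(-3*t) + 5*exp(-4*t), 6*exp(-3*t) - 6*exp(-4*t), 2*exp(-3*t) - 2*exp(-4*t)]
  [-4*exp(-3*t) + 4*exp(-4*t), 6*exp(-3*t) - 5*exp(-4*t), 2*exp(-3*t) - 2*exp(-4*t)]
  [2*exp(-3*t) - 2*exp(-4*t), -3*exp(-3*t) + 3*exp(-4*t), -exp(-3*t) + 2*exp(-4*t)]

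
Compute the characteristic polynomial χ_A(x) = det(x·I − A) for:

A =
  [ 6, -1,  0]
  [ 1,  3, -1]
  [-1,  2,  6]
x^3 - 15*x^2 + 75*x - 125

Expanding det(x·I − A) (e.g. by cofactor expansion or by noting that A is similar to its Jordan form J, which has the same characteristic polynomial as A) gives
  χ_A(x) = x^3 - 15*x^2 + 75*x - 125
which factors as (x - 5)^3. The eigenvalues (with algebraic multiplicities) are λ = 5 with multiplicity 3.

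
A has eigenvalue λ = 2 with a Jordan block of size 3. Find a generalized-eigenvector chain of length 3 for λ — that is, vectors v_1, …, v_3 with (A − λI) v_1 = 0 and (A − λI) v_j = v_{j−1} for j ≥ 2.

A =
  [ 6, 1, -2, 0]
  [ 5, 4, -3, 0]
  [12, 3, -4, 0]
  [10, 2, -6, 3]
A Jordan chain for λ = 2 of length 3:
v_1 = (-3, -6, -9, -12)ᵀ
v_2 = (4, 5, 12, 10)ᵀ
v_3 = (1, 0, 0, 0)ᵀ

Let N = A − (2)·I. We want v_3 with N^3 v_3 = 0 but N^2 v_3 ≠ 0; then v_{j-1} := N · v_j for j = 3, …, 2.

Pick v_3 = (1, 0, 0, 0)ᵀ.
Then v_2 = N · v_3 = (4, 5, 12, 10)ᵀ.
Then v_1 = N · v_2 = (-3, -6, -9, -12)ᵀ.

Sanity check: (A − (2)·I) v_1 = (0, 0, 0, 0)ᵀ = 0. ✓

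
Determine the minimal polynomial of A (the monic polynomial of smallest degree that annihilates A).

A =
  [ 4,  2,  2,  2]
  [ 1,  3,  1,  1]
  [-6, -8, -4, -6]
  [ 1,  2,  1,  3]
x^3 - 4*x^2 + 5*x - 2

The characteristic polynomial is χ_A(x) = (x - 2)^2*(x - 1)^2, so the eigenvalues are known. The minimal polynomial is
  m_A(x) = Π_λ (x − λ)^{k_λ}
where k_λ is the size of the *largest* Jordan block for λ (equivalently, the smallest k with (A − λI)^k v = 0 for every generalised eigenvector v of λ).

  λ = 1: largest Jordan block has size 2, contributing (x − 1)^2
  λ = 2: largest Jordan block has size 1, contributing (x − 2)

So m_A(x) = (x - 2)*(x - 1)^2 = x^3 - 4*x^2 + 5*x - 2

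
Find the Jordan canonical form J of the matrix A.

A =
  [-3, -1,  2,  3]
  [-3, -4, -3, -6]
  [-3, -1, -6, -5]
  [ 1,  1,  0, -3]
J_3(-4) ⊕ J_1(-4)

The characteristic polynomial is
  det(x·I − A) = x^4 + 16*x^3 + 96*x^2 + 256*x + 256 = (x + 4)^4

Eigenvalues and multiplicities (the geometric multiplicity of λ is n − rank(A − λI), which equals the number of Jordan blocks for λ):
  λ = -4: algebraic multiplicity = 4, geometric multiplicity = 2

Determining the block sizes for each eigenvalue:
  λ = -4: with am = 4 and gm = 2, the partition is not yet determined (e.g. several partitions of 4 into 2 parts exist). Let N = A − (-4)·I. Computing rank(N^1) = 2, rank(N^2) = 1, rank(N^3) = 0; the number of blocks of size ≥ j is rank(N^{j−1}) − rank(N^j), giving [2, 1, 1]. So we have 1 block(s) of size 3, 1 block(s) of size 1 → block sizes [3, 1]

Assembling the blocks gives a Jordan form
J =
  [-4,  1,  0,  0]
  [ 0, -4,  1,  0]
  [ 0,  0, -4,  0]
  [ 0,  0,  0, -4]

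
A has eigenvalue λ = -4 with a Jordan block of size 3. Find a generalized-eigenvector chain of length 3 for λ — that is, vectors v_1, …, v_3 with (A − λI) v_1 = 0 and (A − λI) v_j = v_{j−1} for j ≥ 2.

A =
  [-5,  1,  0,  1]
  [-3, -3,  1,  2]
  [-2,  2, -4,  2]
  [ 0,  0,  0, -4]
A Jordan chain for λ = -4 of length 3:
v_1 = (-2, -2, -4, 0)ᵀ
v_2 = (-1, -3, -2, 0)ᵀ
v_3 = (1, 0, 0, 0)ᵀ

Let N = A − (-4)·I. We want v_3 with N^3 v_3 = 0 but N^2 v_3 ≠ 0; then v_{j-1} := N · v_j for j = 3, …, 2.

Pick v_3 = (1, 0, 0, 0)ᵀ.
Then v_2 = N · v_3 = (-1, -3, -2, 0)ᵀ.
Then v_1 = N · v_2 = (-2, -2, -4, 0)ᵀ.

Sanity check: (A − (-4)·I) v_1 = (0, 0, 0, 0)ᵀ = 0. ✓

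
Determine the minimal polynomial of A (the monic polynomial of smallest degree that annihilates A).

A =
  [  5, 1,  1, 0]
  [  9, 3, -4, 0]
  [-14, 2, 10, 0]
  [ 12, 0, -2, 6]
x^3 - 18*x^2 + 108*x - 216

The characteristic polynomial is χ_A(x) = (x - 6)^4, so the eigenvalues are known. The minimal polynomial is
  m_A(x) = Π_λ (x − λ)^{k_λ}
where k_λ is the size of the *largest* Jordan block for λ (equivalently, the smallest k with (A − λI)^k v = 0 for every generalised eigenvector v of λ).

  λ = 6: largest Jordan block has size 3, contributing (x − 6)^3

So m_A(x) = (x - 6)^3 = x^3 - 18*x^2 + 108*x - 216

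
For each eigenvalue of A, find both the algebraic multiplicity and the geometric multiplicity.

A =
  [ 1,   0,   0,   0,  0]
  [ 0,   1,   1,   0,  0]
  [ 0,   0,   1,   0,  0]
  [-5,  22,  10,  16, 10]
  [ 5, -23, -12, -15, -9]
λ = 1: alg = 4, geom = 2; λ = 6: alg = 1, geom = 1

Step 1 — factor the characteristic polynomial to read off the algebraic multiplicities:
  χ_A(x) = (x - 6)*(x - 1)^4

Step 2 — compute geometric multiplicities via the rank-nullity identity g(λ) = n − rank(A − λI):
  rank(A − (1)·I) = 3, so dim ker(A − (1)·I) = n − 3 = 2
  rank(A − (6)·I) = 4, so dim ker(A − (6)·I) = n − 4 = 1

Summary:
  λ = 1: algebraic multiplicity = 4, geometric multiplicity = 2
  λ = 6: algebraic multiplicity = 1, geometric multiplicity = 1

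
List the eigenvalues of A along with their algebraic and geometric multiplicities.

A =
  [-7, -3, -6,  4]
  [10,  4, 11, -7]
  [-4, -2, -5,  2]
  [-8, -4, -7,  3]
λ = -2: alg = 1, geom = 1; λ = -1: alg = 3, geom = 1

Step 1 — factor the characteristic polynomial to read off the algebraic multiplicities:
  χ_A(x) = (x + 1)^3*(x + 2)

Step 2 — compute geometric multiplicities via the rank-nullity identity g(λ) = n − rank(A − λI):
  rank(A − (-2)·I) = 3, so dim ker(A − (-2)·I) = n − 3 = 1
  rank(A − (-1)·I) = 3, so dim ker(A − (-1)·I) = n − 3 = 1

Summary:
  λ = -2: algebraic multiplicity = 1, geometric multiplicity = 1
  λ = -1: algebraic multiplicity = 3, geometric multiplicity = 1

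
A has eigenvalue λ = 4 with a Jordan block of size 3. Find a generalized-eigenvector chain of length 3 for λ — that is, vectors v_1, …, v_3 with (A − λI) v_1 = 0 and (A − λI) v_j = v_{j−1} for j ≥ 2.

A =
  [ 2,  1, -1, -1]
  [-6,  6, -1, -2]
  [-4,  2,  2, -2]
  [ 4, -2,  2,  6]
A Jordan chain for λ = 4 of length 3:
v_1 = (-2, -4, -4, 4)ᵀ
v_2 = (-2, -6, -4, 4)ᵀ
v_3 = (1, 0, 0, 0)ᵀ

Let N = A − (4)·I. We want v_3 with N^3 v_3 = 0 but N^2 v_3 ≠ 0; then v_{j-1} := N · v_j for j = 3, …, 2.

Pick v_3 = (1, 0, 0, 0)ᵀ.
Then v_2 = N · v_3 = (-2, -6, -4, 4)ᵀ.
Then v_1 = N · v_2 = (-2, -4, -4, 4)ᵀ.

Sanity check: (A − (4)·I) v_1 = (0, 0, 0, 0)ᵀ = 0. ✓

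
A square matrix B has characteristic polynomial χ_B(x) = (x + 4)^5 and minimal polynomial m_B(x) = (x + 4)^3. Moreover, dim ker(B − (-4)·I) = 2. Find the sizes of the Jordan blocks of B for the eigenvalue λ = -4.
Block sizes for λ = -4: [3, 2]

Step 1 — from the characteristic polynomial, algebraic multiplicity of λ = -4 is 5. From dim ker(B − (-4)·I) = 2, there are exactly 2 Jordan blocks for λ = -4.
Step 2 — from the minimal polynomial, the factor (x + 4)^3 tells us the largest block for λ = -4 has size 3.
Step 3 — with total size 5, 2 blocks, and largest block 3, the block sizes (in nonincreasing order) are [3, 2].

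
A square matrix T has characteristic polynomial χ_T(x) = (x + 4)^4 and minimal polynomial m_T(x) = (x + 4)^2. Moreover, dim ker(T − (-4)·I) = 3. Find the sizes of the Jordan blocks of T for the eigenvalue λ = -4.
Block sizes for λ = -4: [2, 1, 1]

Step 1 — from the characteristic polynomial, algebraic multiplicity of λ = -4 is 4. From dim ker(T − (-4)·I) = 3, there are exactly 3 Jordan blocks for λ = -4.
Step 2 — from the minimal polynomial, the factor (x + 4)^2 tells us the largest block for λ = -4 has size 2.
Step 3 — with total size 4, 3 blocks, and largest block 2, the block sizes (in nonincreasing order) are [2, 1, 1].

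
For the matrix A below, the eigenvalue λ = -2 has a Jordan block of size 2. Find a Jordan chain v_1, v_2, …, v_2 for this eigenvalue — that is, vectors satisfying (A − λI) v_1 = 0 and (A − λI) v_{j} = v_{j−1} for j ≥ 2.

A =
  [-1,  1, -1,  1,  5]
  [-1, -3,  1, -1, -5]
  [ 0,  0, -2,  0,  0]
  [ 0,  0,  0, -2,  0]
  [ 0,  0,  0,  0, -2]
A Jordan chain for λ = -2 of length 2:
v_1 = (1, -1, 0, 0, 0)ᵀ
v_2 = (1, 0, 0, 0, 0)ᵀ

Let N = A − (-2)·I. We want v_2 with N^2 v_2 = 0 but N^1 v_2 ≠ 0; then v_{j-1} := N · v_j for j = 2, …, 2.

Pick v_2 = (1, 0, 0, 0, 0)ᵀ.
Then v_1 = N · v_2 = (1, -1, 0, 0, 0)ᵀ.

Sanity check: (A − (-2)·I) v_1 = (0, 0, 0, 0, 0)ᵀ = 0. ✓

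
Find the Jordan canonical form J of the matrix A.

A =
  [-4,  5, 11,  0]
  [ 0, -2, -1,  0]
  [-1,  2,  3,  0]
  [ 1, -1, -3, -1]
J_3(-1) ⊕ J_1(-1)

The characteristic polynomial is
  det(x·I − A) = x^4 + 4*x^3 + 6*x^2 + 4*x + 1 = (x + 1)^4

Eigenvalues and multiplicities (the geometric multiplicity of λ is n − rank(A − λI), which equals the number of Jordan blocks for λ):
  λ = -1: algebraic multiplicity = 4, geometric multiplicity = 2

Determining the block sizes for each eigenvalue:
  λ = -1: with am = 4 and gm = 2, the partition is not yet determined (e.g. several partitions of 4 into 2 parts exist). Let N = A − (-1)·I. Computing rank(N^1) = 2, rank(N^2) = 1, rank(N^3) = 0; the number of blocks of size ≥ j is rank(N^{j−1}) − rank(N^j), giving [2, 1, 1]. So we have 1 block(s) of size 3, 1 block(s) of size 1 → block sizes [3, 1]

Assembling the blocks gives a Jordan form
J =
  [-1,  1,  0,  0]
  [ 0, -1,  1,  0]
  [ 0,  0, -1,  0]
  [ 0,  0,  0, -1]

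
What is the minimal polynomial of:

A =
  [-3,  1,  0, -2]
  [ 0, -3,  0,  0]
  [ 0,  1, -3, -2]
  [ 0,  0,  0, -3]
x^2 + 6*x + 9

The characteristic polynomial is χ_A(x) = (x + 3)^4, so the eigenvalues are known. The minimal polynomial is
  m_A(x) = Π_λ (x − λ)^{k_λ}
where k_λ is the size of the *largest* Jordan block for λ (equivalently, the smallest k with (A − λI)^k v = 0 for every generalised eigenvector v of λ).

  λ = -3: largest Jordan block has size 2, contributing (x + 3)^2

So m_A(x) = (x + 3)^2 = x^2 + 6*x + 9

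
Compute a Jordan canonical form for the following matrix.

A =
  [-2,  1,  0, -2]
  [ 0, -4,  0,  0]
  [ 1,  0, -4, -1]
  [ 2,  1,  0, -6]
J_2(-4) ⊕ J_2(-4)

The characteristic polynomial is
  det(x·I − A) = x^4 + 16*x^3 + 96*x^2 + 256*x + 256 = (x + 4)^4

Eigenvalues and multiplicities (the geometric multiplicity of λ is n − rank(A − λI), which equals the number of Jordan blocks for λ):
  λ = -4: algebraic multiplicity = 4, geometric multiplicity = 2

Determining the block sizes for each eigenvalue:
  λ = -4: with am = 4 and gm = 2, the partition is not yet determined (e.g. several partitions of 4 into 2 parts exist). Let N = A − (-4)·I. Computing rank(N^1) = 2, rank(N^2) = 0; the number of blocks of size ≥ j is rank(N^{j−1}) − rank(N^j), giving [2, 2]. So we have 2 block(s) of size 2 → block sizes [2, 2]

Assembling the blocks gives a Jordan form
J =
  [-4,  1,  0,  0]
  [ 0, -4,  0,  0]
  [ 0,  0, -4,  1]
  [ 0,  0,  0, -4]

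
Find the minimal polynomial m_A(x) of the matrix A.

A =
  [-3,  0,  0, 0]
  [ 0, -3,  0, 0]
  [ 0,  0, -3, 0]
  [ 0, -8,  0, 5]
x^2 - 2*x - 15

The characteristic polynomial is χ_A(x) = (x - 5)*(x + 3)^3, so the eigenvalues are known. The minimal polynomial is
  m_A(x) = Π_λ (x − λ)^{k_λ}
where k_λ is the size of the *largest* Jordan block for λ (equivalently, the smallest k with (A − λI)^k v = 0 for every generalised eigenvector v of λ).

  λ = -3: largest Jordan block has size 1, contributing (x + 3)
  λ = 5: largest Jordan block has size 1, contributing (x − 5)

So m_A(x) = (x - 5)*(x + 3) = x^2 - 2*x - 15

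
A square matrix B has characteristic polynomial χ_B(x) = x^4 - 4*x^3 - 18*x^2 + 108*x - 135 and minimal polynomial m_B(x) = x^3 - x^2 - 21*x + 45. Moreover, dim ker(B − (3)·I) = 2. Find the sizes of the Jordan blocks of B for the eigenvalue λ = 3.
Block sizes for λ = 3: [2, 1]

Step 1 — from the characteristic polynomial, algebraic multiplicity of λ = 3 is 3. From dim ker(B − (3)·I) = 2, there are exactly 2 Jordan blocks for λ = 3.
Step 2 — from the minimal polynomial, the factor (x − 3)^2 tells us the largest block for λ = 3 has size 2.
Step 3 — with total size 3, 2 blocks, and largest block 2, the block sizes (in nonincreasing order) are [2, 1].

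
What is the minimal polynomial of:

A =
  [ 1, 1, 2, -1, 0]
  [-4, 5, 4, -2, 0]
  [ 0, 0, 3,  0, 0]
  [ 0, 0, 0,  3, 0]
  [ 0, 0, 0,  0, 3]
x^2 - 6*x + 9

The characteristic polynomial is χ_A(x) = (x - 3)^5, so the eigenvalues are known. The minimal polynomial is
  m_A(x) = Π_λ (x − λ)^{k_λ}
where k_λ is the size of the *largest* Jordan block for λ (equivalently, the smallest k with (A − λI)^k v = 0 for every generalised eigenvector v of λ).

  λ = 3: largest Jordan block has size 2, contributing (x − 3)^2

So m_A(x) = (x - 3)^2 = x^2 - 6*x + 9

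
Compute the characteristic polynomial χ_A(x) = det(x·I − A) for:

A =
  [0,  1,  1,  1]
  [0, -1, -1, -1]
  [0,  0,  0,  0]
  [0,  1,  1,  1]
x^4

Expanding det(x·I − A) (e.g. by cofactor expansion or by noting that A is similar to its Jordan form J, which has the same characteristic polynomial as A) gives
  χ_A(x) = x^4
which factors as x^4. The eigenvalues (with algebraic multiplicities) are λ = 0 with multiplicity 4.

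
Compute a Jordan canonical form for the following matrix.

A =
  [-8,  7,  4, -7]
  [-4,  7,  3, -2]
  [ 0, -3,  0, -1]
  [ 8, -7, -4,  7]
J_1(0) ⊕ J_3(2)

The characteristic polynomial is
  det(x·I − A) = x^4 - 6*x^3 + 12*x^2 - 8*x = x*(x - 2)^3

Eigenvalues and multiplicities (the geometric multiplicity of λ is n − rank(A − λI), which equals the number of Jordan blocks for λ):
  λ = 0: algebraic multiplicity = 1, geometric multiplicity = 1
  λ = 2: algebraic multiplicity = 3, geometric multiplicity = 1

Determining the block sizes for each eigenvalue:
  λ = 0: one block (gm = 1), so the single block has size am = 1 → block sizes [1]
  λ = 2: one block (gm = 1), so the single block has size am = 3 → block sizes [3]

Assembling the blocks gives a Jordan form
J =
  [0, 0, 0, 0]
  [0, 2, 1, 0]
  [0, 0, 2, 1]
  [0, 0, 0, 2]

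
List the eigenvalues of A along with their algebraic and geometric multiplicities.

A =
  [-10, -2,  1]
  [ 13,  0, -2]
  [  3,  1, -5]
λ = -5: alg = 3, geom = 1

Step 1 — factor the characteristic polynomial to read off the algebraic multiplicities:
  χ_A(x) = (x + 5)^3

Step 2 — compute geometric multiplicities via the rank-nullity identity g(λ) = n − rank(A − λI):
  rank(A − (-5)·I) = 2, so dim ker(A − (-5)·I) = n − 2 = 1

Summary:
  λ = -5: algebraic multiplicity = 3, geometric multiplicity = 1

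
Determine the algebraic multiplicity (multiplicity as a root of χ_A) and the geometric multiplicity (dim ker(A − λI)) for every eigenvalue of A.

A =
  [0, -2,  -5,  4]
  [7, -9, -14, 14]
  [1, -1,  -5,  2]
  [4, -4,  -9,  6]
λ = -2: alg = 4, geom = 2

Step 1 — factor the characteristic polynomial to read off the algebraic multiplicities:
  χ_A(x) = (x + 2)^4

Step 2 — compute geometric multiplicities via the rank-nullity identity g(λ) = n − rank(A − λI):
  rank(A − (-2)·I) = 2, so dim ker(A − (-2)·I) = n − 2 = 2

Summary:
  λ = -2: algebraic multiplicity = 4, geometric multiplicity = 2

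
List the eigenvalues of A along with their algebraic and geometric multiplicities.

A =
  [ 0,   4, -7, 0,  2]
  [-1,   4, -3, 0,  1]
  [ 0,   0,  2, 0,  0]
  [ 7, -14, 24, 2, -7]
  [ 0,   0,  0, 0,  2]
λ = 2: alg = 5, geom = 3

Step 1 — factor the characteristic polynomial to read off the algebraic multiplicities:
  χ_A(x) = (x - 2)^5

Step 2 — compute geometric multiplicities via the rank-nullity identity g(λ) = n − rank(A − λI):
  rank(A − (2)·I) = 2, so dim ker(A − (2)·I) = n − 2 = 3

Summary:
  λ = 2: algebraic multiplicity = 5, geometric multiplicity = 3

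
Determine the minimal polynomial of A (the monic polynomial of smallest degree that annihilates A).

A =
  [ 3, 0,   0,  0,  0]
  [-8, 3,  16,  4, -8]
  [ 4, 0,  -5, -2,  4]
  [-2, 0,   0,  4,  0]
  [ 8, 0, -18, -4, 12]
x^2 - 7*x + 12

The characteristic polynomial is χ_A(x) = (x - 4)^2*(x - 3)^3, so the eigenvalues are known. The minimal polynomial is
  m_A(x) = Π_λ (x − λ)^{k_λ}
where k_λ is the size of the *largest* Jordan block for λ (equivalently, the smallest k with (A − λI)^k v = 0 for every generalised eigenvector v of λ).

  λ = 3: largest Jordan block has size 1, contributing (x − 3)
  λ = 4: largest Jordan block has size 1, contributing (x − 4)

So m_A(x) = (x - 4)*(x - 3) = x^2 - 7*x + 12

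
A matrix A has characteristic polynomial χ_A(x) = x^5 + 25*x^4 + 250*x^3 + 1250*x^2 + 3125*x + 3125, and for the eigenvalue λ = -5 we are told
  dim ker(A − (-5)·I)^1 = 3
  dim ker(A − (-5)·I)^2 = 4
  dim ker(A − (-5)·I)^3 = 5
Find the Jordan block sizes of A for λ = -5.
Block sizes for λ = -5: [3, 1, 1]

From the dimensions of kernels of powers, the number of Jordan blocks of size at least j is d_j − d_{j−1} where d_j = dim ker(N^j) (with d_0 = 0). Computing the differences gives [3, 1, 1].
The number of blocks of size exactly k is (#blocks of size ≥ k) − (#blocks of size ≥ k + 1), so the partition is: 2 block(s) of size 1, 1 block(s) of size 3.
In nonincreasing order the block sizes are [3, 1, 1].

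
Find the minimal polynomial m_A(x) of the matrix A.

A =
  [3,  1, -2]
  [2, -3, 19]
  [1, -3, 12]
x^3 - 12*x^2 + 48*x - 64

The characteristic polynomial is χ_A(x) = (x - 4)^3, so the eigenvalues are known. The minimal polynomial is
  m_A(x) = Π_λ (x − λ)^{k_λ}
where k_λ is the size of the *largest* Jordan block for λ (equivalently, the smallest k with (A − λI)^k v = 0 for every generalised eigenvector v of λ).

  λ = 4: largest Jordan block has size 3, contributing (x − 4)^3

So m_A(x) = (x - 4)^3 = x^3 - 12*x^2 + 48*x - 64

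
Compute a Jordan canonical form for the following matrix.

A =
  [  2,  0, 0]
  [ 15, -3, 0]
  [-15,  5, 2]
J_1(-3) ⊕ J_1(2) ⊕ J_1(2)

The characteristic polynomial is
  det(x·I − A) = x^3 - x^2 - 8*x + 12 = (x - 2)^2*(x + 3)

Eigenvalues and multiplicities (the geometric multiplicity of λ is n − rank(A − λI), which equals the number of Jordan blocks for λ):
  λ = -3: algebraic multiplicity = 1, geometric multiplicity = 1
  λ = 2: algebraic multiplicity = 2, geometric multiplicity = 2

Determining the block sizes for each eigenvalue:
  λ = -3: one block (gm = 1), so the single block has size am = 1 → block sizes [1]
  λ = 2: gm = am = 2, so every block has size 1 → block sizes [1, 1]

Assembling the blocks gives a Jordan form
J =
  [-3, 0, 0]
  [ 0, 2, 0]
  [ 0, 0, 2]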